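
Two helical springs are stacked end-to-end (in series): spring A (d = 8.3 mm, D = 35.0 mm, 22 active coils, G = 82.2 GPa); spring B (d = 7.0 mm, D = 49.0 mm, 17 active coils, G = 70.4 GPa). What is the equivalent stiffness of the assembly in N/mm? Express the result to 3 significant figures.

8.77 N/mm

k_A = Gd⁴/(8D³N_a) = (82.2×10³)(8.3⁴)/(8·35.0³·22) = 51.697 N/mm
k_B = Gd⁴/(8D³N_a) = (70.4×10³)(7.0⁴)/(8·49.0³·17) = 10.564 N/mm
Series: 1/k_eq = 1/51.697 + 1/10.564 = 0.114; k_eq = 8.7717 N/mm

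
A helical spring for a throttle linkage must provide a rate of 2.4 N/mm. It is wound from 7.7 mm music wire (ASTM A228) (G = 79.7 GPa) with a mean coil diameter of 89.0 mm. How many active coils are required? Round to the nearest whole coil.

N_a = Gd⁴/(8D³k) = (79.7×10³ × 7.7⁴)/(8 × 89.0³ × 2.4)
    = 2.8017e+08 / 1.35354e+07 = 20.7 → 21 coils

21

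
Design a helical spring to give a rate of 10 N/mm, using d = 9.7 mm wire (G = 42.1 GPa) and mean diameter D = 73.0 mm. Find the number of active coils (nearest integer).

12

N_a = Gd⁴/(8D³k) = (42.1×10³ × 9.7⁴)/(8 × 73.0³ × 10)
    = 3.72708e+08 / 3.11214e+07 = 11.98 → 12 coils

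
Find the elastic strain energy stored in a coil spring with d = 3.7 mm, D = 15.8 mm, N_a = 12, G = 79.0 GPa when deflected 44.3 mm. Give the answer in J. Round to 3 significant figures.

k = Gd⁴/(8D³N_a) = (79.0×10³)(3.7⁴)/(8·15.8³·12) = 39.101 N/mm
U = ½kδ² = 0.5 × 39.101 × 44.3² = 38368 N·mm = 38.368 J

38.4 J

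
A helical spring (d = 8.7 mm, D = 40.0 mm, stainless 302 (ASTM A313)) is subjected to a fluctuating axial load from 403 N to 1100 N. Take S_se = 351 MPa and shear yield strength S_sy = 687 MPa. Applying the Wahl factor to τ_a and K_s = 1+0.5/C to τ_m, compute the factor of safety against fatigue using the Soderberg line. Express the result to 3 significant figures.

C = D/d = 40.0/8.7 = 4.5977; K_W = (4C−1)/(4C−4)+0.615/C = 1.3422; K_s = 1+0.5/C = 1.1087
F_a = (F_max−F_min)/2 = 348.5 N; F_m = (F_max+F_min)/2 = 751.5 N
τ_a = K_W·8F_aD/(πd³) = 1.3422 × 53.907 = 72.356 MPa
τ_m = K_s·8F_mD/(πd³) = 1.1087 × 116.24 = 128.89 MPa
Soderberg: 1/n_f = τ_a/S_se + τ_m/S_sy = 72.356/351 + 128.89/687 = 0.20614 + 0.18761 = 0.39375
n_f = 1/0.39375 = 2.54

2.54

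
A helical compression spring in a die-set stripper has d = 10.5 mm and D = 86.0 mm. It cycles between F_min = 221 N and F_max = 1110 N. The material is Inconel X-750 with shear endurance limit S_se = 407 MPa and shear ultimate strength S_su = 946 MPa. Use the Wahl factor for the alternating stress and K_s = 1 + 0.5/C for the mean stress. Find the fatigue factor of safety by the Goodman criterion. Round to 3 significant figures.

C = D/d = 86.0/10.5 = 8.1905; K_W = (4C−1)/(4C−4)+0.615/C = 1.1794; K_s = 1+0.5/C = 1.0610
F_a = (F_max−F_min)/2 = 444.5 N; F_m = (F_max+F_min)/2 = 665.5 N
τ_a = K_W·8F_aD/(πd³) = 1.1794 × 84.09 = 99.175 MPa
τ_m = K_s·8F_mD/(πd³) = 1.0610 × 125.9 = 133.58 MPa
Goodman: 1/n_f = τ_a/S_se + τ_m/S_su = 99.175/407 + 133.58/946 = 0.24367 + 0.14121 = 0.38488
n_f = 1/0.38488 = 2.598

2.60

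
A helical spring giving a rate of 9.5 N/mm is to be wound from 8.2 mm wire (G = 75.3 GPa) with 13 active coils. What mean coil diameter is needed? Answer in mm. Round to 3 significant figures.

70.1 mm

D = (Gd⁴/(8N_a·k))^(1/3) = (75.3×10³·8.2⁴/(8·13·9.5))^(1/3)
  = (344583)^(1/3) = 70.1075 mm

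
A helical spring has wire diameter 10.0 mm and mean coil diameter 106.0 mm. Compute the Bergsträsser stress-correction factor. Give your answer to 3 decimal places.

C = D/d = 106.0/10.0 = 10.6000
K_B = (4C+2)/(4C−3) = 44.400/39.400 = 1.1269

1.127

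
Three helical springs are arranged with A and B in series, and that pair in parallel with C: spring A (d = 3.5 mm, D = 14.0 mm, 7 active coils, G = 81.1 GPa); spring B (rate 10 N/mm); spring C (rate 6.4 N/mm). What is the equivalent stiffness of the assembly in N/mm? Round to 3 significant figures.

k_A = Gd⁴/(8D³N_a) = (81.1×10³)(3.5⁴)/(8·14.0³·7) = 79.199 N/mm
Springs A,B series: k_AB = 1/(1/79.199+1/10) = 8.8789 N/mm; parallel with C: k_eq = 8.8789+6.4 = 15.279 N/mm

15.3 N/mm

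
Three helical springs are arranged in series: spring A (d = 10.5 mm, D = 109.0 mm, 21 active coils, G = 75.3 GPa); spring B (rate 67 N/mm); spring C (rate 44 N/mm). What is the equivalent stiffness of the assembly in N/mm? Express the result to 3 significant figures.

3.63 N/mm

k_A = Gd⁴/(8D³N_a) = (75.3×10³)(10.5⁴)/(8·109.0³·21) = 4.2069 N/mm
Series: 1/k_eq = 1/4.2069 + 1/67 + 1/44 = 0.27536; k_eq = 3.6317 N/mm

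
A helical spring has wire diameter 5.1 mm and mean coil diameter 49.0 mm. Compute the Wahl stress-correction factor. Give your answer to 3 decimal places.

C = D/d = 49.0/5.1 = 9.6078
K_W = (4C−1)/(4C−4) + 0.615/C = 37.431/34.431 + 0.0640 = 1.1511

1.151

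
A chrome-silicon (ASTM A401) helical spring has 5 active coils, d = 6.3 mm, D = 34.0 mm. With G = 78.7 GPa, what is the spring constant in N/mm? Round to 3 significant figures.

78.9 N/mm

k = Gd⁴/(8D³N_a) = (78.7×10³ × 6.3⁴) / (8 × 34.0³ × 5)
  = 1.23976e+08 / 1.57216e+06 = 78.857 N/mm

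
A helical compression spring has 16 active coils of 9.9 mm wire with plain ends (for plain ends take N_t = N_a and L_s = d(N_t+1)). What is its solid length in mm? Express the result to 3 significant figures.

plain ends: N_t = N_a = 16
L_s = d·(N_t+1) = 9.9 × 17 = 168.3 mm

168 mm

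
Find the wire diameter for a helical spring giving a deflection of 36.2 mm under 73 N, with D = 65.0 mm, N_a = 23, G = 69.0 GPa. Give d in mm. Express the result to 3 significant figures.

Required rate k = F/δ = 73/36.2 = 2.0166 N/mm
d = (8D³N_a·k / G)^(1/4) = (8·65.0³·23·2.0166 / (69.0×10³))^0.25
  = (1476.8)^0.25 = 6.1991 mm

6.20 mm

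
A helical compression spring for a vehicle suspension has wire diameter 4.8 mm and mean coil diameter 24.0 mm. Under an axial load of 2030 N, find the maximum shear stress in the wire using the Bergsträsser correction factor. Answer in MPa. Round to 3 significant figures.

1450 MPa

Spring index C = D/d = 24.0/4.8 = 5.0000
K_B = (4C+2)/(4C−3) = 22.000/17.000 = 1.2941
τ₀ = 8FD/(πd³) = 8·2030·24.0/(π·4.8³) = 389760/347.44 = 1121.8 MPa
τ_max = K·τ₀ = 1.2941 × 1121.8 = 1451.8 MPa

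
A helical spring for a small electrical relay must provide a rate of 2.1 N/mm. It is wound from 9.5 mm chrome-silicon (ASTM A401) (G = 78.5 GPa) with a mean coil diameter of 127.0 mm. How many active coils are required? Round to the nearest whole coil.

19

N_a = Gd⁴/(8D³k) = (78.5×10³ × 9.5⁴)/(8 × 127.0³ × 2.1)
    = 6.39387e+08 / 3.44128e+07 = 18.58 → 19 coils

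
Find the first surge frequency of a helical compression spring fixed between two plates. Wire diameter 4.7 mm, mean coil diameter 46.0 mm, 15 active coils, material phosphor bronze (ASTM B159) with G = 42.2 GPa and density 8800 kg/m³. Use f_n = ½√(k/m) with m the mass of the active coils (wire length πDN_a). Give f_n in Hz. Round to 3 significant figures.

k = Gd⁴/(8D³N_a) = (42.2×10³)(4.7⁴)/(8·46.0³·15) = 1.763 N/mm = 1763 N/m
Wire length L = πDN_a = π·46.0·15 = 2167.7 mm
m = ρ·(πd²/4)·L = 8800 × 17.349×10⁻⁶ m² × 2.1677 m = 0.33095 kg
f_n = ½√(k/m) = 0.5·√(1763/0.33095) = 0.5·√(5327) = 36.493 Hz

36.5 Hz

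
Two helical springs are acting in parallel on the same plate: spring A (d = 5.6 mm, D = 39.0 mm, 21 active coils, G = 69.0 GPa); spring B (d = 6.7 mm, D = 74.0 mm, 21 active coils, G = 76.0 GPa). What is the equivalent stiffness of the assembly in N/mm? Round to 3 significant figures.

9.06 N/mm

k_A = Gd⁴/(8D³N_a) = (69.0×10³)(5.6⁴)/(8·39.0³·21) = 6.8092 N/mm
k_B = Gd⁴/(8D³N_a) = (76.0×10³)(6.7⁴)/(8·74.0³·21) = 2.2496 N/mm
Parallel: k_eq = 6.8092 + 2.2496 = 9.0588 N/mm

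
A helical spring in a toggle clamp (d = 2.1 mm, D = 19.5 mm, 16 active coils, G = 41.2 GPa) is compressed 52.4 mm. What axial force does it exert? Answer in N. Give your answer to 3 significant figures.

44.2 N

k = Gd⁴/(8D³N_a) = (41.2×10³)(2.1⁴)/(8·19.5³·16) = 0.84423 N/mm
F = k·δ = 0.84423 × 52.4 = 44.238 N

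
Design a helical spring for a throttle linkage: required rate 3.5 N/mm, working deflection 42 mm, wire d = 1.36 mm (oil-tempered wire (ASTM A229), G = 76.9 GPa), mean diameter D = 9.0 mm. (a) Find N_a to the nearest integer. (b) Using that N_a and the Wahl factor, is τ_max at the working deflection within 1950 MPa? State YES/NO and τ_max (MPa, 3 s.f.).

N_a = Gd⁴/(8D³k) = (76.9×10³)(1.36⁴)/(8·9.0³·3.5) = 12.89 → N_a = 13
Actual rate k = Gd⁴/(8D³·13) = 3.4699 N/mm
Working load F = kδ = 3.4699·42 = 145.74 N
C = 9.0/1.36 = 6.6176; K_W = (4C−1)/(4C−4)+0.615/C = 1.2264
τ_max = K_W·8FD/(πd³) = 1.2264·1327.8 = 1628.5 MPa
τ_max ≤ 1950 MPa → acceptable

(a) 13 coils; (b) YES, τ_max = 1630 MPa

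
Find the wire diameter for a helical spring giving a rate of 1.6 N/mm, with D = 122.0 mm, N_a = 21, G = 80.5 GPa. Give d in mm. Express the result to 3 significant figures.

8.82 mm

d = (8D³N_a·k / G)^(1/4) = (8·122.0³·21·1.6 / (80.5×10³))^0.25
  = (6063.4)^0.25 = 8.8243 mm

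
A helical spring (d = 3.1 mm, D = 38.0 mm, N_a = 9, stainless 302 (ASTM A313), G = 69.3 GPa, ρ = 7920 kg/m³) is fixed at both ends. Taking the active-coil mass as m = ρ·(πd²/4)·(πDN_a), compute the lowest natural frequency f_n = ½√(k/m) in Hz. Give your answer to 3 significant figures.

k = Gd⁴/(8D³N_a) = (69.3×10³)(3.1⁴)/(8·38.0³·9) = 1.6199 N/mm = 1619.9 N/m
Wire length L = πDN_a = π·38.0·9 = 1074.4 mm
m = ρ·(πd²/4)·L = 7920 × 7.5477×10⁻⁶ m² × 1.0744 m = 0.064227 kg
f_n = ½√(k/m) = 0.5·√(1619.9/0.064227) = 0.5·√(25222) = 79.407 Hz

79.4 Hz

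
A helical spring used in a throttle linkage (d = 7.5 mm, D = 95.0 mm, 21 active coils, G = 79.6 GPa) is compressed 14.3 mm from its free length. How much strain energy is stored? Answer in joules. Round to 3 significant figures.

k = Gd⁴/(8D³N_a) = (79.6×10³)(7.5⁴)/(8·95.0³·21) = 1.7485 N/mm
U = ½kδ² = 0.5 × 1.7485 × 14.3² = 178.78 N·mm = 0.17878 J

0.179 J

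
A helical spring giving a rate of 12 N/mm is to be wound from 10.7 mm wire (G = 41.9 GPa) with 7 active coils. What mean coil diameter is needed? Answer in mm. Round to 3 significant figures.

93.5 mm

D = (Gd⁴/(8N_a·k))^(1/3) = (41.9×10³·10.7⁴/(8·7·12))^(1/3)
  = (817297)^(1/3) = 93.4961 mm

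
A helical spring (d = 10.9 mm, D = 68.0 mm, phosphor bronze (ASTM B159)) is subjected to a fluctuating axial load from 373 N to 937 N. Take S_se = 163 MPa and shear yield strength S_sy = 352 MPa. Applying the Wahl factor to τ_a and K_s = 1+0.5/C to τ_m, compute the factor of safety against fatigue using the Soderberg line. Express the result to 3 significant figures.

C = D/d = 68.0/10.9 = 6.2385; K_W = (4C−1)/(4C−4)+0.615/C = 1.2418; K_s = 1+0.5/C = 1.0801
F_a = (F_max−F_min)/2 = 282 N; F_m = (F_max+F_min)/2 = 655 N
τ_a = K_W·8F_aD/(πd³) = 1.2418 × 37.707 = 46.822 MPa
τ_m = K_s·8F_mD/(πd³) = 1.0801 × 87.581 = 94.601 MPa
Soderberg: 1/n_f = τ_a/S_se + τ_m/S_sy = 46.822/163 + 94.601/352 = 0.28725 + 0.26875 = 0.55601
n_f = 1/0.55601 = 1.799

1.80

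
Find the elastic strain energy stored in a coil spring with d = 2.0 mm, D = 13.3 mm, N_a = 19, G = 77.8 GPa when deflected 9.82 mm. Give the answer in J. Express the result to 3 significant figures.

k = Gd⁴/(8D³N_a) = (77.8×10³)(2.0⁴)/(8·13.3³·19) = 3.481 N/mm
U = ½kδ² = 0.5 × 3.481 × 9.82² = 167.84 N·mm = 0.16784 J

0.168 J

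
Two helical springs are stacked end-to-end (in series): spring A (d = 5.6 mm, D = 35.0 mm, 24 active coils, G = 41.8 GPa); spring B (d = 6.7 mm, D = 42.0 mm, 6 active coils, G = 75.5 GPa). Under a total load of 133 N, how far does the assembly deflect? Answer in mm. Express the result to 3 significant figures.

k_A = Gd⁴/(8D³N_a) = (41.8×10³)(5.6⁴)/(8·35.0³·24) = 4.9937 N/mm
k_B = Gd⁴/(8D³N_a) = (75.5×10³)(6.7⁴)/(8·42.0³·6) = 42.782 N/mm
Series: 1/k_eq = 1/4.9937 + 1/42.782 = 0.22363; k_eq = 4.4717 N/mm
δ = F/k_eq = 133/4.4717 = 29.742 mm

29.7 mm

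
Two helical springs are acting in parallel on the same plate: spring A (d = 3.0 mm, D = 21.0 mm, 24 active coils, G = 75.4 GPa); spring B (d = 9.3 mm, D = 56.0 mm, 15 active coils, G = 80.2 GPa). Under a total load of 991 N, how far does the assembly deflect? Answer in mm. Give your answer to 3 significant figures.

k_A = Gd⁴/(8D³N_a) = (75.4×10³)(3.0⁴)/(8·21.0³·24) = 3.4348 N/mm
k_B = Gd⁴/(8D³N_a) = (80.2×10³)(9.3⁴)/(8·56.0³·15) = 28.468 N/mm
Parallel: k_eq = 3.4348 + 28.468 = 31.903 N/mm
δ = F/k_eq = 991/31.903 = 31.063 mm

31.1 mm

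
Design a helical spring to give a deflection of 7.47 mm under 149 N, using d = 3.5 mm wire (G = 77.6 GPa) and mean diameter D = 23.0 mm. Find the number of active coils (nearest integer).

6

Required rate k = F/δ = 149/7.47 = 19.946 N/mm
N_a = Gd⁴/(8D³k) = (77.6×10³ × 3.5⁴)/(8 × 23.0³ × 19.946)
    = 1.16448e+07 / 1.94151e+06 = 5.998 → 6 coils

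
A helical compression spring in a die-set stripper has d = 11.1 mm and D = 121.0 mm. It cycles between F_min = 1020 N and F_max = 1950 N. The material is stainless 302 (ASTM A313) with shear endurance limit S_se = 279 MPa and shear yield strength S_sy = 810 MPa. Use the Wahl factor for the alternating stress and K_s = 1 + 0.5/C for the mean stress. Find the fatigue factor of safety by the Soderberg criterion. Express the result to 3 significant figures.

C = D/d = 121.0/11.1 = 10.9009; K_W = (4C−1)/(4C−4)+0.615/C = 1.1322; K_s = 1+0.5/C = 1.0459
F_a = (F_max−F_min)/2 = 465 N; F_m = (F_max+F_min)/2 = 1485 N
τ_a = K_W·8F_aD/(πd³) = 1.1322 × 104.76 = 118.61 MPa
τ_m = K_s·8F_mD/(πd³) = 1.0459 × 334.57 = 349.91 MPa
Soderberg: 1/n_f = τ_a/S_se + τ_m/S_sy = 118.61/279 + 349.91/810 = 0.42512 + 0.43199 = 0.85712
n_f = 1/0.85712 = 1.167

1.17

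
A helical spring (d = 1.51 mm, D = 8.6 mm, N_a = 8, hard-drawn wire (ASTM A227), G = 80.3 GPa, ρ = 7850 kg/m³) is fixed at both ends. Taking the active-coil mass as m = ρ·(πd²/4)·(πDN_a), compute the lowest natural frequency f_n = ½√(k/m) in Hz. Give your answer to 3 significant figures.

k = Gd⁴/(8D³N_a) = (80.3×10³)(1.51⁴)/(8·8.6³·8) = 10.255 N/mm = 10255 N/m
Wire length L = πDN_a = π·8.6·8 = 216.14 mm
m = ρ·(πd²/4)·L = 7850 × 1.7908×10⁻⁶ m² × 0.21614 m = 0.0030384 kg
f_n = ½√(k/m) = 0.5·√(10255/0.0030384) = 0.5·√(3.3752e+06) = 918.58 Hz

919 Hz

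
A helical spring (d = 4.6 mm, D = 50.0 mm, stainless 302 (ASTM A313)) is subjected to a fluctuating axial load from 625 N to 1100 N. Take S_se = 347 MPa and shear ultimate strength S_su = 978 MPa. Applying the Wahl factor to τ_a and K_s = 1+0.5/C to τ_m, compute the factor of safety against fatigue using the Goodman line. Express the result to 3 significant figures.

C = D/d = 50.0/4.6 = 10.8696; K_W = (4C−1)/(4C−4)+0.615/C = 1.1326; K_s = 1+0.5/C = 1.0460
F_a = (F_max−F_min)/2 = 237.5 N; F_m = (F_max+F_min)/2 = 862.5 N
τ_a = K_W·8F_aD/(πd³) = 1.1326 × 310.67 = 351.86 MPa
τ_m = K_s·8F_mD/(πd³) = 1.0460 × 1128.2 = 1180.1 MPa
Goodman: 1/n_f = τ_a/S_se + τ_m/S_su = 351.86/347 + 1180.1/978 = 1.01400 + 1.20667 = 2.2207
n_f = 1/2.2207 = 0.4503

0.450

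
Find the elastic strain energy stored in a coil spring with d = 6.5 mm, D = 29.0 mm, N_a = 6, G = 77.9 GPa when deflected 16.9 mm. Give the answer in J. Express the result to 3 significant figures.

k = Gd⁴/(8D³N_a) = (77.9×10³)(6.5⁴)/(8·29.0³·6) = 118.78 N/mm
U = ½kδ² = 0.5 × 118.78 × 16.9² = 16963 N·mm = 16.963 J

17.0 J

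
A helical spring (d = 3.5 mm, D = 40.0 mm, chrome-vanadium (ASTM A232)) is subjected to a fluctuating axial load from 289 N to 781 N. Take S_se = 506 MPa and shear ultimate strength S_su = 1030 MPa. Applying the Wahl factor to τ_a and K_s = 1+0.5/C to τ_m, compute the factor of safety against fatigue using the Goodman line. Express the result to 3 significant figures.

0.386

C = D/d = 40.0/3.5 = 11.4286; K_W = (4C−1)/(4C−4)+0.615/C = 1.1257; K_s = 1+0.5/C = 1.0437
F_a = (F_max−F_min)/2 = 246 N; F_m = (F_max+F_min)/2 = 535 N
τ_a = K_W·8F_aD/(πd³) = 1.1257 × 584.43 = 657.91 MPa
τ_m = K_s·8F_mD/(πd³) = 1.0437 × 1271 = 1326.6 MPa
Goodman: 1/n_f = τ_a/S_se + τ_m/S_su = 657.91/506 + 1326.6/1030 = 1.30021 + 1.28798 = 2.5882
n_f = 1/2.5882 = 0.3864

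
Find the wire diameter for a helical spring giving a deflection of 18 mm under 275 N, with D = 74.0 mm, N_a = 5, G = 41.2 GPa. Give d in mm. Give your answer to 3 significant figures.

Required rate k = F/δ = 275/18 = 15.278 N/mm
d = (8D³N_a·k / G)^(1/4) = (8·74.0³·5·15.278 / (41.2×10³))^0.25
  = (6010.6)^0.25 = 8.8050 mm

8.81 mm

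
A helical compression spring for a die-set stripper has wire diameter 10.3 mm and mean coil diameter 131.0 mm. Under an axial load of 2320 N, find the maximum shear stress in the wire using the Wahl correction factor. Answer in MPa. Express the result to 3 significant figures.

788 MPa

Spring index C = D/d = 131.0/10.3 = 12.7184
K_W = (4C−1)/(4C−4) + 0.615/C = 49.874/46.874 + 0.0484 = 1.1124
τ₀ = 8FD/(πd³) = 8·2320·131.0/(π·10.3³) = 2.43136e+06/3432.9 = 708.25 MPa
τ_max = K·τ₀ = 1.1124 × 708.25 = 787.83 MPa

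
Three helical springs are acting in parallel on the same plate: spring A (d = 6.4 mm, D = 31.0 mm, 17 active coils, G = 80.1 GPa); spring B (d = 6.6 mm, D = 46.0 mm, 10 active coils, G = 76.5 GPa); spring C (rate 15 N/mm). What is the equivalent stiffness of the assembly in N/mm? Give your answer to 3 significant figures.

66.8 N/mm

k_A = Gd⁴/(8D³N_a) = (80.1×10³)(6.4⁴)/(8·31.0³·17) = 33.169 N/mm
k_B = Gd⁴/(8D³N_a) = (76.5×10³)(6.6⁴)/(8·46.0³·10) = 18.641 N/mm
Parallel: k_eq = 33.169 + 18.641 + 15 = 66.81 N/mm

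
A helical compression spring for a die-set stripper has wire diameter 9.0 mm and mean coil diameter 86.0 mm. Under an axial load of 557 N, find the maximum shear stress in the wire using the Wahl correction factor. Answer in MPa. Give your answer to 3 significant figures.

Spring index C = D/d = 86.0/9.0 = 9.5556
K_W = (4C−1)/(4C−4) + 0.615/C = 37.222/34.222 + 0.0644 = 1.1520
τ₀ = 8FD/(πd³) = 8·557·86.0/(π·9.0³) = 383216/2290.2 = 167.33 MPa
τ_max = K·τ₀ = 1.1520 × 167.33 = 192.76 MPa

193 MPa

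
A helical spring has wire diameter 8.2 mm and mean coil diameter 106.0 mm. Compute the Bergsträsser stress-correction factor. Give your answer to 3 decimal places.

1.103

C = D/d = 106.0/8.2 = 12.9268
K_B = (4C+2)/(4C−3) = 53.707/48.707 = 1.1027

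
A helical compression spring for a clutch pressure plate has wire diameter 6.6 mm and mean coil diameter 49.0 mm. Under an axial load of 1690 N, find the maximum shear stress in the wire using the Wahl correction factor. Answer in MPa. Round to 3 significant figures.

880 MPa

Spring index C = D/d = 49.0/6.6 = 7.4242
K_W = (4C−1)/(4C−4) + 0.615/C = 28.697/25.697 + 0.0828 = 1.1996
τ₀ = 8FD/(πd³) = 8·1690·49.0/(π·6.6³) = 662480/903.2 = 733.48 MPa
τ_max = K·τ₀ = 1.1996 × 733.48 = 879.88 MPa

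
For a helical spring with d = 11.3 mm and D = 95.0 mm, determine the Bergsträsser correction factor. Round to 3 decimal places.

C = D/d = 95.0/11.3 = 8.4071
K_B = (4C+2)/(4C−3) = 35.628/30.628 = 1.1632

1.163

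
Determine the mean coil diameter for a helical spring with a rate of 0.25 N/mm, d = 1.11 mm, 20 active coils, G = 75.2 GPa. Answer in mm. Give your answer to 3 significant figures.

14.2 mm

D = (Gd⁴/(8N_a·k))^(1/3) = (75.2×10³·1.11⁴/(8·20·0.25))^(1/3)
  = (2853.97)^(1/3) = 14.1846 mm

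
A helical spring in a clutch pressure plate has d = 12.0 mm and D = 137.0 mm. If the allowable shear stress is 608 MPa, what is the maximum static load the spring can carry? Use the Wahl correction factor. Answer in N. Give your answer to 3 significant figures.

2670 N

C = D/d = 137.0/12.0 = 11.4167
K_W = (4C−1)/(4C−4) + 0.615/C = 44.667/41.667 + 0.0539 = 1.1259
τ_max = K·8FD/(πd³) → F_max = τ_allow·πd³/(8DK)
F_max = 608·π·12.0³/(8·137.0·1.1259) = 3.3006e+06/1234 = 2674.8 N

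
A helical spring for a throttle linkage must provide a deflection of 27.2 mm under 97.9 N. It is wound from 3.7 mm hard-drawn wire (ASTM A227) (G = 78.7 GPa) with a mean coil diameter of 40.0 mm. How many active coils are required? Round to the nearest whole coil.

8

Required rate k = F/δ = 97.9/27.2 = 3.5993 N/mm
N_a = Gd⁴/(8D³k) = (78.7×10³ × 3.7⁴)/(8 × 40.0³ × 3.5993)
    = 1.47496e+07 / 1.84282e+06 = 8.004 → 8 coils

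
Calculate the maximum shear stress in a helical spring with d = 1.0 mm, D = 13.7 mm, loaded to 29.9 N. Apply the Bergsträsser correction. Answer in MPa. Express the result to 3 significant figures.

Spring index C = D/d = 13.7/1.0 = 13.7000
K_B = (4C+2)/(4C−3) = 56.800/51.800 = 1.0965
τ₀ = 8FD/(πd³) = 8·29.9·13.7/(π·1.0³) = 3277.04/3.1416 = 1043.1 MPa
τ_max = K·τ₀ = 1.0965 × 1043.1 = 1143.8 MPa

1140 MPa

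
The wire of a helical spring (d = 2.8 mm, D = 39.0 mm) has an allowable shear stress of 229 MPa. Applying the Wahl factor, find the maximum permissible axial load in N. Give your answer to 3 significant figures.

C = D/d = 39.0/2.8 = 13.9286
K_W = (4C−1)/(4C−4) + 0.615/C = 54.714/51.714 + 0.0442 = 1.1022
τ_max = K·8FD/(πd³) → F_max = τ_allow·πd³/(8DK)
F_max = 229·π·2.8³/(8·39.0·1.1022) = 15793/343.88 = 45.926 N

45.9 N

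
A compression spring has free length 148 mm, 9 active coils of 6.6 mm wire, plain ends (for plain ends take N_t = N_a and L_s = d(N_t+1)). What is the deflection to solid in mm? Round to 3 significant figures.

N_t = 9; L_s = 6.6·10 = 66 mm
δ_solid = L₀ − L_s = 148 − 66 = 82 mm

82.0 mm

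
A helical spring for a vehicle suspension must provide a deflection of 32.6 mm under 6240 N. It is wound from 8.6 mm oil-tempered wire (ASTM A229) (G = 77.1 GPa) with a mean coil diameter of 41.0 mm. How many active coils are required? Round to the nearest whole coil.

4

Required rate k = F/δ = 6240/32.6 = 191.41 N/mm
N_a = Gd⁴/(8D³k) = (77.1×10³ × 8.6⁴)/(8 × 41.0³ × 191.41)
    = 4.21743e+08 / 1.05538e+08 = 3.996 → 4 coils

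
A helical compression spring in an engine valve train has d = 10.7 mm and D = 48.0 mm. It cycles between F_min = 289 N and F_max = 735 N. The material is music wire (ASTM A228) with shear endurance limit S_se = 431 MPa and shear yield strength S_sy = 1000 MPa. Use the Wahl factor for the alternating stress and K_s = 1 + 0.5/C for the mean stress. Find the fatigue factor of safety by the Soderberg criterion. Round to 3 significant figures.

7.90

C = D/d = 48.0/10.7 = 4.4860; K_W = (4C−1)/(4C−4)+0.615/C = 1.3522; K_s = 1+0.5/C = 1.1115
F_a = (F_max−F_min)/2 = 223 N; F_m = (F_max+F_min)/2 = 512 N
τ_a = K_W·8F_aD/(πd³) = 1.3522 × 22.25 = 30.088 MPa
τ_m = K_s·8F_mD/(πd³) = 1.1115 × 51.086 = 56.78 MPa
Soderberg: 1/n_f = τ_a/S_se + τ_m/S_sy = 30.088/431 + 56.78/1000 = 0.06981 + 0.05678 = 0.12659
n_f = 1/0.12659 = 7.9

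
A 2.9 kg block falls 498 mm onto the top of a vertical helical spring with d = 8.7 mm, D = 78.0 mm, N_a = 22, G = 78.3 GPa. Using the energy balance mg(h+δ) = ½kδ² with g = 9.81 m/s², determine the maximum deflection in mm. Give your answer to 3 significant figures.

78.1 mm

k = Gd⁴/(8D³N_a) = (78.3×10³)(8.7⁴)/(8·78.0³·22) = 5.3708 N/mm
W = mg = 2.9 × 9.81 = 28.449 N
½kδ² − Wδ − Wh = 0 → δ = (W + √(W² + 2kWh))/k
δ = (28.449 + √(809.35 + 152184))/5.3708 = (28.449 + 391.14)/5.3708 = 78.124 mm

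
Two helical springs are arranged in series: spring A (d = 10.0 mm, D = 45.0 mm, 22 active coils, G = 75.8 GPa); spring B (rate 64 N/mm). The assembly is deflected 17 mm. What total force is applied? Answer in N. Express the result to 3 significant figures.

k_A = Gd⁴/(8D³N_a) = (75.8×10³)(10.0⁴)/(8·45.0³·22) = 47.263 N/mm
Series: 1/k_eq = 1/47.263 + 1/64 = 0.036783; k_eq = 27.186 N/mm
F = k_eq·δ = 27.186·17 = 462.17 N

462 N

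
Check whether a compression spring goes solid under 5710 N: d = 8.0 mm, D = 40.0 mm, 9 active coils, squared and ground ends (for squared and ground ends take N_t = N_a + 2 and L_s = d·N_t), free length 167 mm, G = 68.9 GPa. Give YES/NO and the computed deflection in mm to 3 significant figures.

k = Gd⁴/(8D³N_a) = (68.9×10³)(8.0⁴)/(8·40.0³·9) = 61.244 N/mm
N_t = 11; L_s = 8.0·11 = 88 mm; δ_solid = L₀ − L_s = 167 − 88 = 79 mm
δ = F/k = 5710/61.244 = 93.233 mm
δ ≥ δ_solid → spring goes solid

YES, δ = 93.2 mm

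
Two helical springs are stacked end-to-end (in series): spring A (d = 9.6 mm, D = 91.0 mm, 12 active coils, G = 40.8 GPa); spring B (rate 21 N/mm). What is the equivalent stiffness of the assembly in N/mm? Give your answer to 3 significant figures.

3.90 N/mm

k_A = Gd⁴/(8D³N_a) = (40.8×10³)(9.6⁴)/(8·91.0³·12) = 4.7902 N/mm
Series: 1/k_eq = 1/4.7902 + 1/21 = 0.25638; k_eq = 3.9005 N/mm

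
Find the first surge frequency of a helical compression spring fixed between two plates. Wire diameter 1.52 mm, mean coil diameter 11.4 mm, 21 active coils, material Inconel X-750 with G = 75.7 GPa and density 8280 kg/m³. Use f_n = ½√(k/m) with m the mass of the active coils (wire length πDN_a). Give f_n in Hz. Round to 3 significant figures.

k = Gd⁴/(8D³N_a) = (75.7×10³)(1.52⁴)/(8·11.4³·21) = 1.6235 N/mm = 1623.5 N/m
Wire length L = πDN_a = π·11.4·21 = 752.1 mm
m = ρ·(πd²/4)·L = 8280 × 1.8146×10⁻⁶ m² × 0.7521 m = 0.0113 kg
f_n = ½√(k/m) = 0.5·√(1623.5/0.0113) = 0.5·√(1.4367e+05) = 189.52 Hz

190 Hz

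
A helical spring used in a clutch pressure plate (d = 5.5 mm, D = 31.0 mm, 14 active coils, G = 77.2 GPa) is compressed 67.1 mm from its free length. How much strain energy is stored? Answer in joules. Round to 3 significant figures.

47.7 J

k = Gd⁴/(8D³N_a) = (77.2×10³)(5.5⁴)/(8·31.0³·14) = 21.172 N/mm
U = ½kδ² = 0.5 × 21.172 × 67.1² = 47663 N·mm = 47.663 J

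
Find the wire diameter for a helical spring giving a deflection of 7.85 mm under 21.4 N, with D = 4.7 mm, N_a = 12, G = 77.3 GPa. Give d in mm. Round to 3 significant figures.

Required rate k = F/δ = 21.4/7.85 = 2.7261 N/mm
d = (8D³N_a·k / G)^(1/4) = (8·4.7³·12·2.7261 / (77.3×10³))^0.25
  = (0.3515)^0.25 = 0.7700 mm

0.770 mm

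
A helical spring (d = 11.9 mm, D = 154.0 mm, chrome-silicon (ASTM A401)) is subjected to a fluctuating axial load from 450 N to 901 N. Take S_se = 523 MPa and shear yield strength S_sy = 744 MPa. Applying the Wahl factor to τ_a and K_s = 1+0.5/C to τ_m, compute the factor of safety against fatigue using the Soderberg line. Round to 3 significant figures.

3.02

C = D/d = 154.0/11.9 = 12.9412; K_W = (4C−1)/(4C−4)+0.615/C = 1.1103; K_s = 1+0.5/C = 1.0386
F_a = (F_max−F_min)/2 = 225.5 N; F_m = (F_max+F_min)/2 = 675.5 N
τ_a = K_W·8F_aD/(πd³) = 1.1103 × 52.477 = 58.266 MPa
τ_m = K_s·8F_mD/(πd³) = 1.0386 × 157.2 = 163.27 MPa
Soderberg: 1/n_f = τ_a/S_se + τ_m/S_sy = 58.266/523 + 163.27/744 = 0.11141 + 0.21945 = 0.33086
n_f = 1/0.33086 = 3.022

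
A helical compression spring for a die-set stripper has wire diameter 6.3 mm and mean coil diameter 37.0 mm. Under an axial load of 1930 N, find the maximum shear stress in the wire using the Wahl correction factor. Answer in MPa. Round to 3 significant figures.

Spring index C = D/d = 37.0/6.3 = 5.8730
K_W = (4C−1)/(4C−4) + 0.615/C = 22.492/19.492 + 0.1047 = 1.2586
τ₀ = 8FD/(πd³) = 8·1930·37.0/(π·6.3³) = 571280/785.55 = 727.24 MPa
τ_max = K·τ₀ = 1.2586 × 727.24 = 915.32 MPa

915 MPa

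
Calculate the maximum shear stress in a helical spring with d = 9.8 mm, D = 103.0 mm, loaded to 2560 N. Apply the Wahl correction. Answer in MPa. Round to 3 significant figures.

811 MPa

Spring index C = D/d = 103.0/9.8 = 10.5102
K_W = (4C−1)/(4C−4) + 0.615/C = 41.041/38.041 + 0.0585 = 1.1374
τ₀ = 8FD/(πd³) = 8·2560·103.0/(π·9.8³) = 2.10944e+06/2956.8 = 713.41 MPa
τ_max = K·τ₀ = 1.1374 × 713.41 = 811.42 MPa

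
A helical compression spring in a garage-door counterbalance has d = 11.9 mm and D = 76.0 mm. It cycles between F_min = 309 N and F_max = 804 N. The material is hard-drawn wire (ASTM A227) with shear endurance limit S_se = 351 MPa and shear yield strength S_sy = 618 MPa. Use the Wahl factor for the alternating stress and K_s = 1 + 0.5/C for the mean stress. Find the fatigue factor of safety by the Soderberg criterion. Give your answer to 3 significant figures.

C = D/d = 76.0/11.9 = 6.3866; K_W = (4C−1)/(4C−4)+0.615/C = 1.2355; K_s = 1+0.5/C = 1.0783
F_a = (F_max−F_min)/2 = 247.5 N; F_m = (F_max+F_min)/2 = 556.5 N
τ_a = K_W·8F_aD/(πd³) = 1.2355 × 28.424 = 35.119 MPa
τ_m = K_s·8F_mD/(πd³) = 1.0783 × 63.911 = 68.915 MPa
Soderberg: 1/n_f = τ_a/S_se + τ_m/S_sy = 35.119/351 + 68.915/618 = 0.10005 + 0.11151 = 0.21157
n_f = 1/0.21157 = 4.727

4.73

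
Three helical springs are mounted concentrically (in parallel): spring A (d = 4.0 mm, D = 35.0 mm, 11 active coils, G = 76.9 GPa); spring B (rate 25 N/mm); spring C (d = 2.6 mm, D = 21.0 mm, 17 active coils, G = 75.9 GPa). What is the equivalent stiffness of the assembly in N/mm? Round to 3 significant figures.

33.0 N/mm

k_A = Gd⁴/(8D³N_a) = (76.9×10³)(4.0⁴)/(8·35.0³·11) = 5.2177 N/mm
k_C = Gd⁴/(8D³N_a) = (75.9×10³)(2.6⁴)/(8·21.0³·17) = 2.7538 N/mm
Parallel: k_eq = 5.2177 + 25 + 2.7538 = 32.972 N/mm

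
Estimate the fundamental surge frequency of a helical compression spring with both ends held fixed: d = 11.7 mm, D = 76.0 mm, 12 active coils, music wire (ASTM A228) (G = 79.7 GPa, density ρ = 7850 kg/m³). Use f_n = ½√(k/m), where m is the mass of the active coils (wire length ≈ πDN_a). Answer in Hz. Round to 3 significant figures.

60.5 Hz

k = Gd⁴/(8D³N_a) = (79.7×10³)(11.7⁴)/(8·76.0³·12) = 35.44 N/mm = 35440 N/m
Wire length L = πDN_a = π·76.0·12 = 2865.1 mm
m = ρ·(πd²/4)·L = 7850 × 107.51×10⁻⁶ m² × 2.8651 m = 2.4181 kg
f_n = ½√(k/m) = 0.5·√(35440/2.4181) = 0.5·√(14656) = 60.531 Hz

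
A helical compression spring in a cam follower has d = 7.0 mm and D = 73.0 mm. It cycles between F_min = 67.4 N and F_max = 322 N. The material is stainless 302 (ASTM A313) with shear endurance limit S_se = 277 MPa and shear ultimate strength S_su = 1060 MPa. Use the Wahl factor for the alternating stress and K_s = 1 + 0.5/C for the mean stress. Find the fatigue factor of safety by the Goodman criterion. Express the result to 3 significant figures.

2.58

C = D/d = 73.0/7.0 = 10.4286; K_W = (4C−1)/(4C−4)+0.615/C = 1.1385; K_s = 1+0.5/C = 1.0479
F_a = (F_max−F_min)/2 = 127.3 N; F_m = (F_max+F_min)/2 = 194.7 N
τ_a = K_W·8F_aD/(πd³) = 1.1385 × 68.992 = 78.548 MPa
τ_m = K_s·8F_mD/(πd³) = 1.0479 × 105.52 = 110.58 MPa
Goodman: 1/n_f = τ_a/S_se + τ_m/S_su = 78.548/277 + 110.58/1060 = 0.28357 + 0.10432 = 0.38789
n_f = 1/0.38789 = 2.578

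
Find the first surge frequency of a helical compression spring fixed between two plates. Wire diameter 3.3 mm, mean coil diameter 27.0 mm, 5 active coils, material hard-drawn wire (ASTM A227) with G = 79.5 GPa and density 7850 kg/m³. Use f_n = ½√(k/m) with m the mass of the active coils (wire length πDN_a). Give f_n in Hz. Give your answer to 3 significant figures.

k = Gd⁴/(8D³N_a) = (79.5×10³)(3.3⁴)/(8·27.0³·5) = 11.975 N/mm = 11975 N/m
Wire length L = πDN_a = π·27.0·5 = 424.12 mm
m = ρ·(πd²/4)·L = 7850 × 8.553×10⁻⁶ m² × 0.42412 m = 0.028475 kg
f_n = ½√(k/m) = 0.5·√(11975/0.028475) = 0.5·√(4.2053e+05) = 324.24 Hz

324 Hz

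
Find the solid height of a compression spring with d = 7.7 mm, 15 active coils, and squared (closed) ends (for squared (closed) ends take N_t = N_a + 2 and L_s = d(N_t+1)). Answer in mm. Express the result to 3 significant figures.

squared (closed) ends: N_t = N_a + 2 = 15 + 2 = 17
L_s = d·(N_t+1) = 7.7 × 18 = 138.6 mm

139 mm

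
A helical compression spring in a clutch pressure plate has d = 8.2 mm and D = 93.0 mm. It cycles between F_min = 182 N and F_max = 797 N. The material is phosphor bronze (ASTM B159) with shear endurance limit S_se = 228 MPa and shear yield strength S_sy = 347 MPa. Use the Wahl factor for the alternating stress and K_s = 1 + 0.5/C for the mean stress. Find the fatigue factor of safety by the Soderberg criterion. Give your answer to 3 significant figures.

C = D/d = 93.0/8.2 = 11.3415; K_W = (4C−1)/(4C−4)+0.615/C = 1.1267; K_s = 1+0.5/C = 1.0441
F_a = (F_max−F_min)/2 = 307.5 N; F_m = (F_max+F_min)/2 = 489.5 N
τ_a = K_W·8F_aD/(πd³) = 1.1267 × 132.08 = 148.82 MPa
τ_m = K_s·8F_mD/(πd³) = 1.0441 × 210.25 = 219.52 MPa
Soderberg: 1/n_f = τ_a/S_se + τ_m/S_sy = 148.82/228 + 219.52/347 = 0.65271 + 0.63262 = 1.2853
n_f = 1/1.2853 = 0.778

0.778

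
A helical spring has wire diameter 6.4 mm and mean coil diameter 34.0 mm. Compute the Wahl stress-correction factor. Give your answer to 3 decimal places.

C = D/d = 34.0/6.4 = 5.3125
K_W = (4C−1)/(4C−4) + 0.615/C = 20.250/17.250 + 0.1158 = 1.2897

1.290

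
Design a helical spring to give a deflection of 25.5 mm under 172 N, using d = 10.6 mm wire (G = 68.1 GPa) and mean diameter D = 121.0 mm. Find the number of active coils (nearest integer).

9

Required rate k = F/δ = 172/25.5 = 6.7451 N/mm
N_a = Gd⁴/(8D³k) = (68.1×10³ × 10.6⁴)/(8 × 121.0³ × 6.7451)
    = 8.59747e+08 / 9.55948e+07 = 8.994 → 9 coils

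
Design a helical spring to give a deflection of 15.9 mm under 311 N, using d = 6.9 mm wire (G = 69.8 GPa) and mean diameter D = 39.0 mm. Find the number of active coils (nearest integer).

Required rate k = F/δ = 311/15.9 = 19.56 N/mm
N_a = Gd⁴/(8D³k) = (69.8×10³ × 6.9⁴)/(8 × 39.0³ × 19.56)
    = 1.58217e+08 / 9.28212e+06 = 17.05 → 17 coils

17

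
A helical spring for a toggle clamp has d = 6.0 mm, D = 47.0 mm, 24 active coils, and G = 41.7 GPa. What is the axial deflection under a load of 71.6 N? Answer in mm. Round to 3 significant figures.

k = Gd⁴/(8D³N_a) = (41.7×10³)(6.0⁴)/(8·47.0³·24) = 2.7111 N/mm
δ = F/k = 71.6 / 2.7111 = 26.41 mm

26.4 mm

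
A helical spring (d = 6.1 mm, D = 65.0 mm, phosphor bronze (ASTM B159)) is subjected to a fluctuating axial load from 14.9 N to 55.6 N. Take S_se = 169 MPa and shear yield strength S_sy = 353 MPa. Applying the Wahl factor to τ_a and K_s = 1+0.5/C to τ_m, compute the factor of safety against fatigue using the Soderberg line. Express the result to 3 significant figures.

C = D/d = 65.0/6.1 = 10.6557; K_W = (4C−1)/(4C−4)+0.615/C = 1.1354; K_s = 1+0.5/C = 1.0469
F_a = (F_max−F_min)/2 = 20.35 N; F_m = (F_max+F_min)/2 = 35.25 N
τ_a = K_W·8F_aD/(πd³) = 1.1354 × 14.84 = 16.849 MPa
τ_m = K_s·8F_mD/(πd³) = 1.0469 × 25.705 = 26.911 MPa
Soderberg: 1/n_f = τ_a/S_se + τ_m/S_sy = 16.849/169 + 26.911/353 = 0.09970 + 0.07624 = 0.17593
n_f = 1/0.17593 = 5.684

5.68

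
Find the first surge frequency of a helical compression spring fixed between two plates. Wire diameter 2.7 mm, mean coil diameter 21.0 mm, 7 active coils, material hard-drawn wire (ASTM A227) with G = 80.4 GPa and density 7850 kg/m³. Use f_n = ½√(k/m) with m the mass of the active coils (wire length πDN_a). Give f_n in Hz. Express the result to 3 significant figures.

k = Gd⁴/(8D³N_a) = (80.4×10³)(2.7⁴)/(8·21.0³·7) = 8.2388 N/mm = 8238.8 N/m
Wire length L = πDN_a = π·21.0·7 = 461.81 mm
m = ρ·(πd²/4)·L = 7850 × 5.7256×10⁻⁶ m² × 0.46181 m = 0.020757 kg
f_n = ½√(k/m) = 0.5·√(8238.8/0.020757) = 0.5·√(3.9693e+05) = 315.01 Hz

315 Hz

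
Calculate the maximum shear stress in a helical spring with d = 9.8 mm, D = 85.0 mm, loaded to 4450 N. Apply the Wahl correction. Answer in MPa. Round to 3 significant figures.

1200 MPa

Spring index C = D/d = 85.0/9.8 = 8.6735
K_W = (4C−1)/(4C−4) + 0.615/C = 33.694/30.694 + 0.0709 = 1.1686
τ₀ = 8FD/(πd³) = 8·4450·85.0/(π·9.8³) = 3.026e+06/2956.8 = 1023.4 MPa
τ_max = K·τ₀ = 1.1686 × 1023.4 = 1196 MPa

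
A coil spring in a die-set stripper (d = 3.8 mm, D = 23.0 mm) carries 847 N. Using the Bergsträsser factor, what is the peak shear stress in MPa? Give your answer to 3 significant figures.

Spring index C = D/d = 23.0/3.8 = 6.0526
K_B = (4C+2)/(4C−3) = 26.211/21.211 = 1.2357
τ₀ = 8FD/(πd³) = 8·847·23.0/(π·3.8³) = 155848/172.39 = 904.07 MPa
τ_max = K·τ₀ = 1.2357 × 904.07 = 1117.2 MPa

1120 MPa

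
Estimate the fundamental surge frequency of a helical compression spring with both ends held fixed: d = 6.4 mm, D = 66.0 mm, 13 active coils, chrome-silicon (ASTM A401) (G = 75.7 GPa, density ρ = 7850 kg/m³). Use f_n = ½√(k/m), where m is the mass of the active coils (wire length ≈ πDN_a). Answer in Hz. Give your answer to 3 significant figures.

39.5 Hz

k = Gd⁴/(8D³N_a) = (75.7×10³)(6.4⁴)/(8·66.0³·13) = 4.2477 N/mm = 4247.7 N/m
Wire length L = πDN_a = π·66.0·13 = 2695.5 mm
m = ρ·(πd²/4)·L = 7850 × 32.17×10⁻⁶ m² × 2.6955 m = 0.6807 kg
f_n = ½√(k/m) = 0.5·√(4247.7/0.6807) = 0.5·√(6240.1) = 39.497 Hz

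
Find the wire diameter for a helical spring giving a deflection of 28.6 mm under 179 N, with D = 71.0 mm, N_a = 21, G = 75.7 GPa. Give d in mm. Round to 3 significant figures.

Required rate k = F/δ = 179/28.6 = 6.2587 N/mm
d = (8D³N_a·k / G)^(1/4) = (8·71.0³·21·6.2587 / (75.7×10³))^0.25
  = (4971.4)^0.25 = 8.3969 mm

8.40 mm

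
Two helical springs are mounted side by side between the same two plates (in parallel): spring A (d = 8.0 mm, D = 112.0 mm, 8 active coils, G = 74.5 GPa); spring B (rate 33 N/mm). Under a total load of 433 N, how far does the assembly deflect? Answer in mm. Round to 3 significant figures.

11.9 mm

k_A = Gd⁴/(8D³N_a) = (74.5×10³)(8.0⁴)/(8·112.0³·8) = 3.3938 N/mm
Parallel: k_eq = 3.3938 + 33 = 36.394 N/mm
δ = F/k_eq = 433/36.394 = 11.898 mm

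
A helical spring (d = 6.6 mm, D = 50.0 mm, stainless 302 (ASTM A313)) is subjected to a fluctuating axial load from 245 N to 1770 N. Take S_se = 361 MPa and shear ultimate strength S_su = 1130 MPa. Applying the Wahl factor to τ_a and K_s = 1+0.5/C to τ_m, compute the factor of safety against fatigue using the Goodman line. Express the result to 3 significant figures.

0.650

C = D/d = 50.0/6.6 = 7.5758; K_W = (4C−1)/(4C−4)+0.615/C = 1.1952; K_s = 1+0.5/C = 1.0660
F_a = (F_max−F_min)/2 = 762.5 N; F_m = (F_max+F_min)/2 = 1007.5 N
τ_a = K_W·8F_aD/(πd³) = 1.1952 × 337.69 = 403.62 MPa
τ_m = K_s·8F_mD/(πd³) = 1.0660 × 446.19 = 475.64 MPa
Goodman: 1/n_f = τ_a/S_se + τ_m/S_su = 403.62/361 + 475.64/1130 = 1.11806 + 0.42092 = 1.539
n_f = 1/1.539 = 0.6498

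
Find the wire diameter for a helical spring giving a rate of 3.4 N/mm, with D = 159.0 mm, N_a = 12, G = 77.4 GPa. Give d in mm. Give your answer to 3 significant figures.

d = (8D³N_a·k / G)^(1/4) = (8·159.0³·12·3.4 / (77.4×10³))^0.25
  = (16951)^0.25 = 11.4104 mm

11.4 mm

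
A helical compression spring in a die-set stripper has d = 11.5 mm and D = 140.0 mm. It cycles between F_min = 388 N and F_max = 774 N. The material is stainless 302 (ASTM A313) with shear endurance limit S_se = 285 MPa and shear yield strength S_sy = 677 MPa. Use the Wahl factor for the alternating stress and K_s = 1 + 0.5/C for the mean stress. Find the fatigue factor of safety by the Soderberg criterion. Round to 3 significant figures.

C = D/d = 140.0/11.5 = 12.1739; K_W = (4C−1)/(4C−4)+0.615/C = 1.1176; K_s = 1+0.5/C = 1.0411
F_a = (F_max−F_min)/2 = 193 N; F_m = (F_max+F_min)/2 = 581 N
τ_a = K_W·8F_aD/(πd³) = 1.1176 × 45.241 = 50.563 MPa
τ_m = K_s·8F_mD/(πd³) = 1.0411 × 136.19 = 141.79 MPa
Soderberg: 1/n_f = τ_a/S_se + τ_m/S_sy = 50.563/285 + 141.79/677 = 0.17741 + 0.20943 = 0.38685
n_f = 1/0.38685 = 2.585

2.59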